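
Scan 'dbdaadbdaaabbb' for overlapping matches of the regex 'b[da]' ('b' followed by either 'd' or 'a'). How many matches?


Pattern: b[da] means 'b' followed by either 'd' or 'a'.
Scanning 'dbdaadbdaaabbb' position-by-position:
  Pos 0: window 'db' -> no
  Pos 1: window 'bd' -> MATCH
  Pos 2: window 'da' -> no
  Pos 3: window 'aa' -> no
  Pos 4: window 'ad' -> no
  Pos 5: window 'db' -> no
  Pos 6: window 'bd' -> MATCH
  Pos 7: window 'da' -> no
  Pos 8: window 'aa' -> no
  Pos 9: window 'aa' -> no
  Pos 10: window 'ab' -> no
  Pos 11: window 'bb' -> no
  Pos 12: window 'bb' -> no
  Pos 13: window 'b' -> no
Total matches: 2

2


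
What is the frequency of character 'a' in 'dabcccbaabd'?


Scanning 'dabcccbaabd' for 'a':
  Position 1: 'a' -> MATCH (count: 1)
  Position 7: 'a' -> MATCH (count: 2)
  Position 8: 'a' -> MATCH (count: 3)
Total occurrences of 'a': 3

3


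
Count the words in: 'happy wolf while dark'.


Counting words by splitting on spaces:
  Word 1: 'happy'
  Word 2: 'wolf'
  Word 3: 'while'
  Word 4: 'dark'
Total words: 4

4


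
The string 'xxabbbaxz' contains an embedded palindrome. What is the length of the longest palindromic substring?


Scanning 'xxabbbaxz' for palindromic substrings.
Substring at positions 1-7: 'xabbbax'.
Check: reverse('xabbbax') = 'xabbbax' -> palindrome confirmed.
Neighbouring characters ('x' / 'z') break symmetry, so it cannot extend further.
No longer palindromic substring exists; longest length = 7

7


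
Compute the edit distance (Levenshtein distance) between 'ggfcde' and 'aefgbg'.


Building DP table for s1='ggfcde' (len 6) and s2='aefgbg' (len 6):
       a  e  f  g  b  g
    0  1  2  3  4  5  6
  g 1  1  2  3  3  4  5
  g 2  2  2  3  3  4  4
  f 3  3  3  2  3  4  5
  c 4  4  4  3  3  4  5
  d 5  5  5  4  4  4  5
  e 6  6  5  5  5  5  5
Edit distance = dp[6][6] = 5

5


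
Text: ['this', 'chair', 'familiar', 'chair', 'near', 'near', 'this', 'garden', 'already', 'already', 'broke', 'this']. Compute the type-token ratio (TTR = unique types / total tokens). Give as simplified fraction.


Tokens: 12
Unique types: ('already', 'broke', 'chair', 'familiar', 'garden', 'near', 'this') = 7
TTR = 7/12
Already in lowest terms.

7/12


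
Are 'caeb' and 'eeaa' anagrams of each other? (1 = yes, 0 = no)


Sort characters of 'caeb': 'abce'
Sort characters of 'eeaa': 'aaee'
Sorted forms differ -> they are NOT anagrams
Result: 0

0


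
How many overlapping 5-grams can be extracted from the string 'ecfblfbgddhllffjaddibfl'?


String 'ecfblfbgddhllffjaddibfl' has length L = 23.
Number of overlapping n-grams = L - n + 1
Substituting: 23 - 5 + 1 = 19

19


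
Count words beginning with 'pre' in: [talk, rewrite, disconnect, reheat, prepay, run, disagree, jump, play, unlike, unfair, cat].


Checking each word for prefix 'pre':
  'talk' -> no (count: 0)
  'rewrite' -> no (count: 0)
  'disconnect' -> no (count: 0)
  'reheat' -> no (count: 0)
  'prepay' -> YES, starts with 'pre' (count: 1)
  'run' -> no (count: 1)
  'disagree' -> no (count: 1)
  'jump' -> no (count: 1)
  'play' -> no (count: 1)
  'unlike' -> no (count: 1)
  'unfair' -> no (count: 1)
  'cat' -> no (count: 1)
Total with prefix 'pre': 1

1


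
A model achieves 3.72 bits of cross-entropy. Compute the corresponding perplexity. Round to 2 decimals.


Perplexity formula: PP = 2^H
H = 3.72
PP = 2^3.72
Decompose: 2^3.72 = 2^3 * 2^0.72
2^3 = 8, 2^0.72 ~ 1.6471820
PP ~ 8 * 1.6471820 = 13.1774560
Rounded to 2 decimals: 13.18

13.18


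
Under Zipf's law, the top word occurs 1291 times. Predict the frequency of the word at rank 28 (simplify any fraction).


Zipf's law: freq(rank) = f1 / rank
f1 = 1291, rank = 28
freq = 1291 / 28
GCD(1291, 28) = 1
Simplified: 1291/28

1291/28


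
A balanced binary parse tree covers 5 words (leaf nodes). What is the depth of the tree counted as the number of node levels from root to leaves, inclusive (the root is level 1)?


In a balanced binary tree with n leaves the deepest leaf is ceil(log2(n)) edges below the root,
so counting node levels inclusive of root and leaves gives ceil(log2(n)) + 1 levels.
log2(5) = 2.3219
ceil(2.3219) = 3
levels = 3 + 1 = 4

4


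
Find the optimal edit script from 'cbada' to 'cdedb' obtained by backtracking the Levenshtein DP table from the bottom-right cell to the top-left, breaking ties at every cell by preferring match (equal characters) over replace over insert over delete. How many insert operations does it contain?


Edit distance = 3. Backtracking from cell (5, 5) with preference match > replace > insert > delete,
then listing the resulting alignment 'cbada' -> 'cdedb' left to right:
  Step 1: keep 'c'
  Step 2: replace b->d
  Step 3: replace a->e
  Step 4: keep 'd'
  Step 5: replace a->b
Total insertions: 0

0


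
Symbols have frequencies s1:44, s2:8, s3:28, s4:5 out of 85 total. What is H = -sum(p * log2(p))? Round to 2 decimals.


Computing entropy H = -sum(p_i * log2(p_i)):
  s1: p = 44/85 = 0.5176, -p*log2(p) = 0.4917
  s2: p = 8/85 = 0.0941, -p*log2(p) = 0.3209
  s3: p = 28/85 = 0.3294, -p*log2(p) = 0.5277
  s4: p = 5/85 = 0.0588, -p*log2(p) = 0.2404
H = sum of terms = 1.5807
Rounded to 2 decimals: 1.58

1.58


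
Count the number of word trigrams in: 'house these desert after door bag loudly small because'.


Word trigrams from [9] words:
  Trigram 1: (house these desert)
  Trigram 2: (these desert after)
  Trigram 3: (desert after door)
  Trigram 4: (after door bag)
  Trigram 5: (door bag loudly)
  Trigram 6: (bag loudly small)
  Trigram 7: (loudly small because)
Total word trigrams: 9 - 2 = 7

7


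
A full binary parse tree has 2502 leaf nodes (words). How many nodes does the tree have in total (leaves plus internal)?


Leaf nodes (terminals): 2502
Internal nodes = n - 1 = 2502 - 1 = 2501
Total = leaves + internal = 2502 + 2501 = 5003

5003


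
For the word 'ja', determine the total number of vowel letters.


Scanning each character of 'ja':
  Position 1: 'j' -> consonant (running count: 0)
  Position 2: 'a' -> vowel (running count: 1)
Total vowels: 1

1


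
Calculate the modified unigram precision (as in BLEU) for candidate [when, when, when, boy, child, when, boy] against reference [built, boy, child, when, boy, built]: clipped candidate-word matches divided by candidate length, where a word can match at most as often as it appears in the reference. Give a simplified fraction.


Reference word counts: {'boy': 2, 'built': 2, 'child': 1, 'when': 1}
Checking each candidate word (with clipping):
  'when' -> in reference (ref count 1, used 1/1) -> match (matches: 1)
  'when' -> ref count 1 already used up (1/1) -> clipped, no match (matches: 1)
  'when' -> ref count 1 already used up (1/1) -> clipped, no match (matches: 1)
  'boy' -> in reference (ref count 2, used 1/2) -> match (matches: 2)
  'child' -> in reference (ref count 1, used 1/1) -> match (matches: 3)
  'when' -> ref count 1 already used up (1/1) -> clipped, no match (matches: 3)
  'boy' -> in reference (ref count 2, used 2/2) -> match (matches: 4)
Clipped matches: 4, Candidate length: 7
Precision = 4/7

4/7


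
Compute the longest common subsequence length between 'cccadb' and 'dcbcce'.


DP table for LCS of 'cccadb' and 'dcbcce':
       d  c  b  c  c  e
    0  0  0  0  0  0  0
  c 0  0  1  1  1  1  1
  c 0  0  1  1  2  2  2
  c 0  0  1  1  2  3  3
  a 0  0  1  1  2  3  3
  d 0  1  1  1  2  3  3
  b 0  1  1  2  2  3  3
LCS: 'ccc'
LCS length = 3

3


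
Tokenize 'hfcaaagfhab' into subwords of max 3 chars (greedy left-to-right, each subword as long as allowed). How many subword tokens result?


'hfcaaagfhab' has 11 characters.
Chunking with max size 3:
  Chunk 1: 'hfc' (positions 0-2)
  Chunk 2: 'aaa' (positions 3-5)
  Chunk 3: 'gfh' (positions 6-8)
  Chunk 4: 'ab' (positions 9-10)
Total chunks: ceil(11 / 3) = 4

4


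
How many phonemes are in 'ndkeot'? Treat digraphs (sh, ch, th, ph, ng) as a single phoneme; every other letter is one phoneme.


Parsing 'ndkeot' greedily, digraphs first:
  'n' -> consonant phoneme (phonemes so far: 1)
  'd' -> consonant phoneme (phonemes so far: 2)
  'k' -> consonant phoneme (phonemes so far: 3)
  'e' -> vowel phoneme (phonemes so far: 4)
  'o' -> vowel phoneme (phonemes so far: 5)
  't' -> consonant phoneme (phonemes so far: 6)
Total phonemes: 6

6


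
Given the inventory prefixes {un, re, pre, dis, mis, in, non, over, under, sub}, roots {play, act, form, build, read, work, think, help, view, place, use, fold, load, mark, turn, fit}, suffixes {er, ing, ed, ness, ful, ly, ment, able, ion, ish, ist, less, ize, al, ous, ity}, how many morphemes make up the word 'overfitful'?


Segmenting 'overfitful' against the inventory:
  'over' -> prefix (morpheme 1)
  'fit' -> root (morpheme 2)
  'ful' -> suffix (morpheme 3)
Total morphemes: 3

3


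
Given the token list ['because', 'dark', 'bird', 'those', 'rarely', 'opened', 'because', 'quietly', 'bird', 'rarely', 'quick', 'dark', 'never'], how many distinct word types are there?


Listing all tokens and tracking unique types:
  Token 1: 'because' -> NEW (unique so far: 1)
  Token 2: 'dark' -> NEW (unique so far: 2)
  Token 3: 'bird' -> NEW (unique so far: 3)
  Token 4: 'those' -> NEW (unique so far: 4)
  Token 5: 'rarely' -> NEW (unique so far: 5)
  Token 6: 'opened' -> NEW (unique so far: 6)
  Token 7: 'because' -> duplicate (unique so far: 6)
  Token 8: 'quietly' -> NEW (unique so far: 7)
  Token 9: 'bird' -> duplicate (unique so far: 7)
  Token 10: 'rarely' -> duplicate (unique so far: 7)
  Token 11: 'quick' -> NEW (unique so far: 8)
  Token 12: 'dark' -> duplicate (unique so far: 8)
  Token 13: 'never' -> NEW (unique so far: 9)
Unique types: ('because', 'bird', 'dark', 'never', 'opened', 'quick', 'quietly', 'rarely', 'those')
Vocabulary size: 9

9


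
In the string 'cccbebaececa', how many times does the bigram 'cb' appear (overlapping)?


Scanning 'cccbebaececa' for bigram 'cb':
  Position 0: 'cc' -> no
  Position 1: 'cc' -> no
  Position 2: 'cb' -> MATCH
  Position 3: 'be' -> no
  Position 4: 'eb' -> no
  Position 5: 'ba' -> no
  Position 6: 'ae' -> no
  Position 7: 'ec' -> no
  Position 8: 'ce' -> no
  Position 9: 'ec' -> no
  Position 10: 'ca' -> no
Total matches: 1

1


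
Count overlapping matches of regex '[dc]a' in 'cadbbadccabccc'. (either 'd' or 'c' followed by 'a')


Pattern: [dc]a means either 'd' or 'c' followed by 'a'.
Scanning 'cadbbadccabccc' position-by-position:
  Pos 0: window 'ca' -> MATCH
  Pos 1: window 'ad' -> no
  Pos 2: window 'db' -> no
  Pos 3: window 'bb' -> no
  Pos 4: window 'ba' -> no
  Pos 5: window 'ad' -> no
  Pos 6: window 'dc' -> no
  Pos 7: window 'cc' -> no
  Pos 8: window 'ca' -> MATCH
  Pos 9: window 'ab' -> no
  Pos 10: window 'bc' -> no
  Pos 11: window 'cc' -> no
  Pos 12: window 'cc' -> no
  Pos 13: window 'c' -> no
Total matches: 2

2


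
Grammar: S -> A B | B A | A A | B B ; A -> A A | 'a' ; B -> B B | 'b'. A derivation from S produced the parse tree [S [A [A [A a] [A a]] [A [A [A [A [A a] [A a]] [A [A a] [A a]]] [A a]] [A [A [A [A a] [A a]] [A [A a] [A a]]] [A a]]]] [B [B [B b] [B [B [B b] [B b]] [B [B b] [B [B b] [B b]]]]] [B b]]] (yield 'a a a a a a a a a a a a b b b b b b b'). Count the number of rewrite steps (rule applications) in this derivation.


Every bracketed nonterminal node [X ...] in the tree is produced by exactly one rule application.
Reading the tree off as a leftmost derivation:
  Step 1: S  =>  A B   (applied S -> A B)
  Step 2: A B  =>  A A B   (applied A -> A A)
  Step 3: A A B  =>  A A A B   (applied A -> A A)
  Step 4: A A A B  =>  a A A B   (applied A -> a)
  Step 5: a A A B  =>  a a A B   (applied A -> a)
  Step 6: a a A B  =>  a a A A B   (applied A -> A A)
  Step 7: a a A A B  =>  a a A A A B   (applied A -> A A)
  Step 8: a a A A A B  =>  a a A A A A B   (applied A -> A A)
  Step 9: a a A A A A B  =>  a a A A A A A B   (applied A -> A A)
  Step 10: a a A A A A A B  =>  a a a A A A A B   (applied A -> a)
  Step 11: a a a A A A A B  =>  a a a a A A A B   (applied A -> a)
  Step 12: a a a a A A A B  =>  a a a a A A A A B   (applied A -> A A)
  Step 13: a a a a A A A A B  =>  a a a a a A A A B   (applied A -> a)
  Step 14: a a a a a A A A B  =>  a a a a a a A A B   (applied A -> a)
  Step 15: a a a a a a A A B  =>  a a a a a a a A B   (applied A -> a)
  Step 16: a a a a a a a A B  =>  a a a a a a a A A B   (applied A -> A A)
  Step 17: a a a a a a a A A B  =>  a a a a a a a A A A B   (applied A -> A A)
  Step 18: a a a a a a a A A A B  =>  a a a a a a a A A A A B   (applied A -> A A)
  Step 19: a a a a a a a A A A A B  =>  a a a a a a a a A A A B   (applied A -> a)
  Step 20: a a a a a a a a A A A B  =>  a a a a a a a a a A A B   (applied A -> a)
  Step 21: a a a a a a a a a A A B  =>  a a a a a a a a a A A A B   (applied A -> A A)
  Step 22: a a a a a a a a a A A A B  =>  a a a a a a a a a a A A B   (applied A -> a)
  Step 23: a a a a a a a a a a A A B  =>  a a a a a a a a a a a A B   (applied A -> a)
  Step 24: a a a a a a a a a a a A B  =>  a a a a a a a a a a a a B   (applied A -> a)
  Step 25: a a a a a a a a a a a a B  =>  a a a a a a a a a a a a B B   (applied B -> B B)
  Step 26: a a a a a a a a a a a a B B  =>  a a a a a a a a a a a a B B B   (applied B -> B B)
  Step 27: a a a a a a a a a a a a B B B  =>  a a a a a a a a a a a a b B B   (applied B -> b)
  Step 28: a a a a a a a a a a a a b B B  =>  a a a a a a a a a a a a b B B B   (applied B -> B B)
  Step 29: a a a a a a a a a a a a b B B B  =>  a a a a a a a a a a a a b B B B B   (applied B -> B B)
  Step 30: a a a a a a a a a a a a b B B B B  =>  a a a a a a a a a a a a b b B B B   (applied B -> b)
  Step 31: a a a a a a a a a a a a b b B B B  =>  a a a a a a a a a a a a b b b B B   (applied B -> b)
  Step 32: a a a a a a a a a a a a b b b B B  =>  a a a a a a a a a a a a b b b B B B   (applied B -> B B)
  Step 33: a a a a a a a a a a a a b b b B B B  =>  a a a a a a a a a a a a b b b b B B   (applied B -> b)
  Step 34: a a a a a a a a a a a a b b b b B B  =>  a a a a a a a a a a a a b b b b B B B   (applied B -> B B)
  Step 35: a a a a a a a a a a a a b b b b B B B  =>  a a a a a a a a a a a a b b b b b B B   (applied B -> b)
  Step 36: a a a a a a a a a a a a b b b b b B B  =>  a a a a a a a a a a a a b b b b b b B   (applied B -> b)
  Step 37: a a a a a a a a a a a a b b b b b b B  =>  a a a a a a a a a a a a b b b b b b b   (applied B -> b)
Final yield: a a a a a a a a a a a a b b b b b b b
Total rewrite steps: 37

37


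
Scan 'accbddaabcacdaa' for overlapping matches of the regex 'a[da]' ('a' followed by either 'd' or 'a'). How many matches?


Pattern: a[da] means 'a' followed by either 'd' or 'a'.
Scanning 'accbddaabcacdaa' position-by-position:
  Pos 0: window 'ac' -> no
  Pos 1: window 'cc' -> no
  Pos 2: window 'cb' -> no
  Pos 3: window 'bd' -> no
  Pos 4: window 'dd' -> no
  Pos 5: window 'da' -> no
  Pos 6: window 'aa' -> MATCH
  Pos 7: window 'ab' -> no
  Pos 8: window 'bc' -> no
  Pos 9: window 'ca' -> no
  Pos 10: window 'ac' -> no
  Pos 11: window 'cd' -> no
  Pos 12: window 'da' -> no
  Pos 13: window 'aa' -> MATCH
  Pos 14: window 'a' -> no
Total matches: 2

2


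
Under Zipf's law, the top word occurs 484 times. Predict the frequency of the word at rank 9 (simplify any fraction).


Zipf's law: freq(rank) = f1 / rank
f1 = 484, rank = 9
freq = 484 / 9
GCD(484, 9) = 1
Simplified: 484/9

484/9


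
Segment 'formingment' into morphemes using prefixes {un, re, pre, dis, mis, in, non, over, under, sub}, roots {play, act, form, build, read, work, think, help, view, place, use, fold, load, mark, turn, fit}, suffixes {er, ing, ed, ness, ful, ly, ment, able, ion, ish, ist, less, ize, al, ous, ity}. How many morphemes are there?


Segmenting 'formingment' against the inventory:
  'form' -> root (morpheme 1)
  'ing' -> suffix (morpheme 2)
  'ment' -> suffix (morpheme 3)
Total morphemes: 3

3


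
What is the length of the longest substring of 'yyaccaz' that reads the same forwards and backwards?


Scanning 'yyaccaz' for palindromic substrings.
Substring at positions 2-5: 'acca'.
Check: reverse('acca') = 'acca' -> palindrome confirmed.
Neighbouring characters ('y' / 'z') break symmetry, so it cannot extend further.
No longer palindromic substring exists; longest length = 4

4


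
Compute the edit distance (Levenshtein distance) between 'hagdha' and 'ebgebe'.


Building DP table for s1='hagdha' (len 6) and s2='ebgebe' (len 6):
       e  b  g  e  b  e
    0  1  2  3  4  5  6
  h 1  1  2  3  4  5  6
  a 2  2  2  3  4  5  6
  g 3  3  3  2  3  4  5
  d 4  4  4  3  3  4  5
  h 5  5  5  4  4  4  5
  a 6  6  6  5  5  5  5
Edit distance = dp[6][6] = 5

5


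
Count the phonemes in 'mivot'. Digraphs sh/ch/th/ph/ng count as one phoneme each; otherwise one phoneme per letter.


Parsing 'mivot' greedily, digraphs first:
  'm' -> consonant phoneme (phonemes so far: 1)
  'i' -> vowel phoneme (phonemes so far: 2)
  'v' -> consonant phoneme (phonemes so far: 3)
  'o' -> vowel phoneme (phonemes so far: 4)
  't' -> consonant phoneme (phonemes so far: 5)
Total phonemes: 5

5


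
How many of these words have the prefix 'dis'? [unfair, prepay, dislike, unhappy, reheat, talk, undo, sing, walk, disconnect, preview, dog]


Checking each word for prefix 'dis':
  'unfair' -> no (count: 0)
  'prepay' -> no (count: 0)
  'dislike' -> YES, starts with 'dis' (count: 1)
  'unhappy' -> no (count: 1)
  'reheat' -> no (count: 1)
  'talk' -> no (count: 1)
  'undo' -> no (count: 1)
  'sing' -> no (count: 1)
  'walk' -> no (count: 1)
  'disconnect' -> YES, starts with 'dis' (count: 2)
  'preview' -> no (count: 2)
  'dog' -> no (count: 2)
Total with prefix 'dis': 2

2


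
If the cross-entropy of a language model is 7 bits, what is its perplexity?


Perplexity formula: PP = 2^H
H = 7
PP = 2^7
Steps: 2^1 = 2, 2^2 = 4, 2^3 = 8, 2^4 = 16, 2^5 = 32, 2^6 = 64, 2^7 = 128
PP = 128

128


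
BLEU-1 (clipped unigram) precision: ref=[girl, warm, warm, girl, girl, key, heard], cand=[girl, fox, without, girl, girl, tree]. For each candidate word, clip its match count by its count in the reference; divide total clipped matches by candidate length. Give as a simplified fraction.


Reference word counts: {'girl': 3, 'heard': 1, 'key': 1, 'warm': 2}
Checking each candidate word (with clipping):
  'girl' -> in reference (ref count 3, used 1/3) -> match (matches: 1)
  'fox' -> not in reference -> no match (matches: 1)
  'without' -> not in reference -> no match (matches: 1)
  'girl' -> in reference (ref count 3, used 2/3) -> match (matches: 2)
  'girl' -> in reference (ref count 3, used 3/3) -> match (matches: 3)
  'tree' -> not in reference -> no match (matches: 3)
Clipped matches: 3, Candidate length: 6
Precision = 3/6 = 1/2

1/2


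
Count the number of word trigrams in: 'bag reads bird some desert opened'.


Word trigrams from [6] words:
  Trigram 1: (bag reads bird)
  Trigram 2: (reads bird some)
  Trigram 3: (bird some desert)
  Trigram 4: (some desert opened)
Total word trigrams: 6 - 2 = 4

4


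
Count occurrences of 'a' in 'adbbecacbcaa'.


Scanning 'adbbecacbcaa' for 'a':
  Position 0: 'a' -> MATCH (count: 1)
  Position 6: 'a' -> MATCH (count: 2)
  Position 10: 'a' -> MATCH (count: 3)
  Position 11: 'a' -> MATCH (count: 4)
Total occurrences of 'a': 4

4


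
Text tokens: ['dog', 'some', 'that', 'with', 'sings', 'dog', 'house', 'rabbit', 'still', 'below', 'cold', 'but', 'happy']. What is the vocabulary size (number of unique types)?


Listing all tokens and tracking unique types:
  Token 1: 'dog' -> NEW (unique so far: 1)
  Token 2: 'some' -> NEW (unique so far: 2)
  Token 3: 'that' -> NEW (unique so far: 3)
  Token 4: 'with' -> NEW (unique so far: 4)
  Token 5: 'sings' -> NEW (unique so far: 5)
  Token 6: 'dog' -> duplicate (unique so far: 5)
  Token 7: 'house' -> NEW (unique so far: 6)
  Token 8: 'rabbit' -> NEW (unique so far: 7)
  Token 9: 'still' -> NEW (unique so far: 8)
  Token 10: 'below' -> NEW (unique so far: 9)
  Token 11: 'cold' -> NEW (unique so far: 10)
  Token 12: 'but' -> NEW (unique so far: 11)
  Token 13: 'happy' -> NEW (unique so far: 12)
Unique types: ('below', 'but', 'cold', 'dog', 'happy', 'house', 'rabbit', 'sings', 'some', 'still', 'that', 'with')
Vocabulary size: 12

12


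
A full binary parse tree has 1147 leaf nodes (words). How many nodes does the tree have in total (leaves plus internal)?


Leaf nodes (terminals): 1147
Internal nodes = n - 1 = 1147 - 1 = 1146
Total = leaves + internal = 1147 + 1146 = 2293

2293


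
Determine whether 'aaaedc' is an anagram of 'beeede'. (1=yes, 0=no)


Sort characters of 'aaaedc': 'aaacde'
Sort characters of 'beeede': 'bdeeee'
Sorted forms differ -> they are NOT anagrams
Result: 0

0


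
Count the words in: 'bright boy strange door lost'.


Counting words by splitting on spaces:
  Word 1: 'bright'
  Word 2: 'boy'
  Word 3: 'strange'
  Word 4: 'door'
  Word 5: 'lost'
Total words: 5

5


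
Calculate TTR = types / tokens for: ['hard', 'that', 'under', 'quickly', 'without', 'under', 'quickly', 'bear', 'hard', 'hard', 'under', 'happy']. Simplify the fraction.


Tokens: 12
Unique types: ('bear', 'happy', 'hard', 'quickly', 'that', 'under', 'without') = 7
TTR = 7/12
Already in lowest terms.

7/12


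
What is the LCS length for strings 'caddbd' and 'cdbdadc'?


DP table for LCS of 'caddbd' and 'cdbdadc':
       c  d  b  d  a  d  c
    0  0  0  0  0  0  0  0
  c 0  1  1  1  1  1  1  1
  a 0  1  1  1  1  2  2  2
  d 0  1  2  2  2  2  3  3
  d 0  1  2  2  3  3  3  3
  b 0  1  2  3  3  3  3  3
  d 0  1  2  3  4  4  4  4
LCS: 'cddd'
LCS length = 4

4


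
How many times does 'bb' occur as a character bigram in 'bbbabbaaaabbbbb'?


Scanning 'bbbabbaaaabbbbb' for bigram 'bb':
  Position 0: 'bb' -> MATCH
  Position 1: 'bb' -> MATCH
  Position 2: 'ba' -> no
  Position 3: 'ab' -> no
  Position 4: 'bb' -> MATCH
  Position 5: 'ba' -> no
  Position 6: 'aa' -> no
  Position 7: 'aa' -> no
  Position 8: 'aa' -> no
  Position 9: 'ab' -> no
  Position 10: 'bb' -> MATCH
  Position 11: 'bb' -> MATCH
  Position 12: 'bb' -> MATCH
  Position 13: 'bb' -> MATCH
Total matches: 7

7


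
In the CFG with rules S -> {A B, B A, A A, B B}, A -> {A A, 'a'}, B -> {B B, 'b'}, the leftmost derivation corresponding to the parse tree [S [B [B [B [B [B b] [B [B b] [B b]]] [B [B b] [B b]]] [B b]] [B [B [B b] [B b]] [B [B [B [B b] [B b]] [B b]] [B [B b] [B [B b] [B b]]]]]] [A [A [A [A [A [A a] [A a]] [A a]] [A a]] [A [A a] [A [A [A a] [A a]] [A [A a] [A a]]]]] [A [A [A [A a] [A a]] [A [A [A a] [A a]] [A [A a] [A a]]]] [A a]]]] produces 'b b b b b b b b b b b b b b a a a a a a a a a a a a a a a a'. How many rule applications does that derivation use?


Every bracketed nonterminal node [X ...] in the tree is produced by exactly one rule application.
Reading the tree off as a leftmost derivation:
  Step 1: S  =>  B A   (applied S -> B A)
  Step 2: B A  =>  B B A   (applied B -> B B)
  Step 3: B B A  =>  B B B A   (applied B -> B B)
  Step 4: B B B A  =>  B B B B A   (applied B -> B B)
  Step 5: B B B B A  =>  B B B B B A   (applied B -> B B)
  Step 6: B B B B B A  =>  b B B B B A   (applied B -> b)
  Step 7: b B B B B A  =>  b B B B B B A   (applied B -> B B)
  Step 8: b B B B B B A  =>  b b B B B B A   (applied B -> b)
  Step 9: b b B B B B A  =>  b b b B B B A   (applied B -> b)
  Step 10: b b b B B B A  =>  b b b B B B B A   (applied B -> B B)
  Step 11: b b b B B B B A  =>  b b b b B B B A   (applied B -> b)
  Step 12: b b b b B B B A  =>  b b b b b B B A   (applied B -> b)
  Step 13: b b b b b B B A  =>  b b b b b b B A   (applied B -> b)
  Step 14: b b b b b b B A  =>  b b b b b b B B A   (applied B -> B B)
  Step 15: b b b b b b B B A  =>  b b b b b b B B B A   (applied B -> B B)
  Step 16: b b b b b b B B B A  =>  b b b b b b b B B A   (applied B -> b)
  Step 17: b b b b b b b B B A  =>  b b b b b b b b B A   (applied B -> b)
  Step 18: b b b b b b b b B A  =>  b b b b b b b b B B A   (applied B -> B B)
  Step 19: b b b b b b b b B B A  =>  b b b b b b b b B B B A   (applied B -> B B)
  Step 20: b b b b b b b b B B B A  =>  b b b b b b b b B B B B A   (applied B -> B B)
  Step 21: b b b b b b b b B B B B A  =>  b b b b b b b b b B B B A   (applied B -> b)
  Step 22: b b b b b b b b b B B B A  =>  b b b b b b b b b b B B A   (applied B -> b)
  Step 23: b b b b b b b b b b B B A  =>  b b b b b b b b b b b B A   (applied B -> b)
  Step 24: b b b b b b b b b b b B A  =>  b b b b b b b b b b b B B A   (applied B -> B B)
  Step 25: b b b b b b b b b b b B B A  =>  b b b b b b b b b b b b B A   (applied B -> b)
  Step 26: b b b b b b b b b b b b B A  =>  b b b b b b b b b b b b B B A   (applied B -> B B)
  Step 27: b b b b b b b b b b b b B B A  =>  b b b b b b b b b b b b b B A   (applied B -> b)
  Step 28: b b b b b b b b b b b b b B A  =>  b b b b b b b b b b b b b b A   (applied B -> b)
  Step 29: b b b b b b b b b b b b b b A  =>  b b b b b b b b b b b b b b A A   (applied A -> A A)
  Step 30: b b b b b b b b b b b b b b A A  =>  b b b b b b b b b b b b b b A A A   (applied A -> A A)
  Step 31: b b b b b b b b b b b b b b A A A  =>  b b b b b b b b b b b b b b A A A A   (applied A -> A A)
  Step 32: b b b b b b b b b b b b b b A A A A  =>  b b b b b b b b b b b b b b A A A A A   (applied A -> A A)
  Step 33: b b b b b b b b b b b b b b A A A A A  =>  b b b b b b b b b b b b b b A A A A A A   (applied A -> A A)
  Step 34: b b b b b b b b b b b b b b A A A A A A  =>  b b b b b b b b b b b b b b a A A A A A   (applied A -> a)
  Step 35: b b b b b b b b b b b b b b a A A A A A  =>  b b b b b b b b b b b b b b a a A A A A   (applied A -> a)
  Step 36: b b b b b b b b b b b b b b a a A A A A  =>  b b b b b b b b b b b b b b a a a A A A   (applied A -> a)
  Step 37: b b b b b b b b b b b b b b a a a A A A  =>  b b b b b b b b b b b b b b a a a a A A   (applied A -> a)
  Step 38: b b b b b b b b b b b b b b a a a a A A  =>  b b b b b b b b b b b b b b a a a a A A A   (applied A -> A A)
  Step 39: b b b b b b b b b b b b b b a a a a A A A  =>  b b b b b b b b b b b b b b a a a a a A A   (applied A -> a)
  Step 40: b b b b b b b b b b b b b b a a a a a A A  =>  b b b b b b b b b b b b b b a a a a a A A A   (applied A -> A A)
  Step 41: b b b b b b b b b b b b b b a a a a a A A A  =>  b b b b b b b b b b b b b b a a a a a A A A A   (applied A -> A A)
  Step 42: b b b b b b b b b b b b b b a a a a a A A A A  =>  b b b b b b b b b b b b b b a a a a a a A A A   (applied A -> a)
  Step 43: b b b b b b b b b b b b b b a a a a a a A A A  =>  b b b b b b b b b b b b b b a a a a a a a A A   (applied A -> a)
  Step 44: b b b b b b b b b b b b b b a a a a a a a A A  =>  b b b b b b b b b b b b b b a a a a a a a A A A   (applied A -> A A)
  Step 45: b b b b b b b b b b b b b b a a a a a a a A A A  =>  b b b b b b b b b b b b b b a a a a a a a a A A   (applied A -> a)
  Step 46: b b b b b b b b b b b b b b a a a a a a a a A A  =>  b b b b b b b b b b b b b b a a a a a a a a a A   (applied A -> a)
  Step 47: b b b b b b b b b b b b b b a a a a a a a a a A  =>  b b b b b b b b b b b b b b a a a a a a a a a A A   (applied A -> A A)
  Step 48: b b b b b b b b b b b b b b a a a a a a a a a A A  =>  b b b b b b b b b b b b b b a a a a a a a a a A A A   (applied A -> A A)
  Step 49: b b b b b b b b b b b b b b a a a a a a a a a A A A  =>  b b b b b b b b b b b b b b a a a a a a a a a A A A A   (applied A -> A A)
  Step 50: b b b b b b b b b b b b b b a a a a a a a a a A A A A  =>  b b b b b b b b b b b b b b a a a a a a a a a a A A A   (applied A -> a)
  Step 51: b b b b b b b b b b b b b b a a a a a a a a a a A A A  =>  b b b b b b b b b b b b b b a a a a a a a a a a a A A   (applied A -> a)
  Step 52: b b b b b b b b b b b b b b a a a a a a a a a a a A A  =>  b b b b b b b b b b b b b b a a a a a a a a a a a A A A   (applied A -> A A)
  Step 53: b b b b b b b b b b b b b b a a a a a a a a a a a A A A  =>  b b b b b b b b b b b b b b a a a a a a a a a a a A A A A   (applied A -> A A)
  Step 54: b b b b b b b b b b b b b b a a a a a a a a a a a A A A A  =>  b b b b b b b b b b b b b b a a a a a a a a a a a a A A A   (applied A -> a)
  Step 55: b b b b b b b b b b b b b b a a a a a a a a a a a a A A A  =>  b b b b b b b b b b b b b b a a a a a a a a a a a a a A A   (applied A -> a)
  Step 56: b b b b b b b b b b b b b b a a a a a a a a a a a a a A A  =>  b b b b b b b b b b b b b b a a a a a a a a a a a a a A A A   (applied A -> A A)
  Step 57: b b b b b b b b b b b b b b a a a a a a a a a a a a a A A A  =>  b b b b b b b b b b b b b b a a a a a a a a a a a a a a A A   (applied A -> a)
  Step 58: b b b b b b b b b b b b b b a a a a a a a a a a a a a a A A  =>  b b b b b b b b b b b b b b a a a a a a a a a a a a a a a A   (applied A -> a)
  Step 59: b b b b b b b b b b b b b b a a a a a a a a a a a a a a a A  =>  b b b b b b b b b b b b b b a a a a a a a a a a a a a a a a   (applied A -> a)
Final yield: b b b b b b b b b b b b b b a a a a a a a a a a a a a a a a
Total rewrite steps: 59

59


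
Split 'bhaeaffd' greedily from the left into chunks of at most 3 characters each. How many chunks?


'bhaeaffd' has 8 characters.
Chunking with max size 3:
  Chunk 1: 'bha' (positions 0-2)
  Chunk 2: 'eaf' (positions 3-5)
  Chunk 3: 'fd' (positions 6-7)
Total chunks: ceil(8 / 3) = 3

3


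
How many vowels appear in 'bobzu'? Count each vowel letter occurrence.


Scanning each character of 'bobzu':
  Position 1: 'b' -> consonant (running count: 0)
  Position 2: 'o' -> vowel (running count: 1)
  Position 3: 'b' -> consonant (running count: 1)
  Position 4: 'z' -> consonant (running count: 1)
  Position 5: 'u' -> vowel (running count: 2)
Total vowels: 2

2


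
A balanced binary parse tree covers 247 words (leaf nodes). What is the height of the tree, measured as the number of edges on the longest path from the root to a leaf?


In a balanced binary tree with n leaves the deepest leaf is ceil(log2(n)) edges below the root.
log2(247) = 7.9484
ceil(7.9484) = 8
height (edges) = 8

8


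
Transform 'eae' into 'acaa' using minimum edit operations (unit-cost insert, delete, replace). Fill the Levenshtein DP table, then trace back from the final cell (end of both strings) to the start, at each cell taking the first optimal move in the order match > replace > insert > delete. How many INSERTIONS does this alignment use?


Edit distance = 3. Backtracking from cell (3, 4) with preference match > replace > insert > delete,
then listing the resulting alignment 'eae' -> 'acaa' left to right:
  Step 1: insert 'a' [insertion #1]
  Step 2: replace e->c
  Step 3: keep 'a'
  Step 4: replace e->a
Total insertions: 1

1


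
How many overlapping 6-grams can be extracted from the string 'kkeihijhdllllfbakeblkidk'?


String 'kkeihijhdllllfbakeblkidk' has length L = 24.
Number of overlapping n-grams = L - n + 1
Substituting: 24 - 6 + 1 = 19

19


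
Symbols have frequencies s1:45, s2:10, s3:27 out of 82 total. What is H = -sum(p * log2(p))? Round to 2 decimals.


Computing entropy H = -sum(p_i * log2(p_i)):
  s1: p = 45/82 = 0.5488, -p*log2(p) = 0.4751
  s2: p = 10/82 = 0.1220, -p*log2(p) = 0.3702
  s3: p = 27/82 = 0.3293, -p*log2(p) = 0.5277
H = sum of terms = 1.3730
Rounded to 2 decimals: 1.37

1.37


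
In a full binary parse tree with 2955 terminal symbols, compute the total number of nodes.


Leaf nodes (terminals): 2955
Internal nodes = n - 1 = 2955 - 1 = 2954
Total = leaves + internal = 2955 + 2954 = 5909

5909


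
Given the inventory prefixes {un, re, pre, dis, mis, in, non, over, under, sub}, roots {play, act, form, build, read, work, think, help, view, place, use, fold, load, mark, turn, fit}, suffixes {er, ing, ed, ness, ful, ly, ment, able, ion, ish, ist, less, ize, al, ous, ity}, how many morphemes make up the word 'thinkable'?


Segmenting 'thinkable' against the inventory:
  'think' -> root (morpheme 1)
  'able' -> suffix (morpheme 2)
Total morphemes: 2

2


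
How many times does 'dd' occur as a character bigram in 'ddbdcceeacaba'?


Scanning 'ddbdcceeacaba' for bigram 'dd':
  Position 0: 'dd' -> MATCH
  Position 1: 'db' -> no
  Position 2: 'bd' -> no
  Position 3: 'dc' -> no
  Position 4: 'cc' -> no
  Position 5: 'ce' -> no
  Position 6: 'ee' -> no
  Position 7: 'ea' -> no
  Position 8: 'ac' -> no
  Position 9: 'ca' -> no
  Position 10: 'ab' -> no
  Position 11: 'ba' -> no
Total matches: 1

1


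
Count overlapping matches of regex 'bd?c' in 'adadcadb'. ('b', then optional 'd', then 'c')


Pattern: bd?c means 'b', then optional 'd', then 'c'.
Scanning 'adadcadb' position-by-position:
  Pos 0: window 'ada' -> no
  Pos 1: window 'dad' -> no
  Pos 2: window 'adc' -> no
  Pos 3: window 'dca' -> no
  Pos 4: window 'cad' -> no
  Pos 5: window 'adb' -> no
  Pos 6: window 'db' -> no
  Pos 7: window 'b' -> no
Total matches: 0

0


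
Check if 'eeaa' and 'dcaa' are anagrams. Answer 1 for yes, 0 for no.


Sort characters of 'eeaa': 'aaee'
Sort characters of 'dcaa': 'aacd'
Sorted forms differ -> they are NOT anagrams
Result: 0

0


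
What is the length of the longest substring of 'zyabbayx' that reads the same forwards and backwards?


Scanning 'zyabbayx' for palindromic substrings.
Substring at positions 1-6: 'yabbay'.
Check: reverse('yabbay') = 'yabbay' -> palindrome confirmed.
Neighbouring characters ('z' / 'x') break symmetry, so it cannot extend further.
No longer palindromic substring exists; longest length = 6

6


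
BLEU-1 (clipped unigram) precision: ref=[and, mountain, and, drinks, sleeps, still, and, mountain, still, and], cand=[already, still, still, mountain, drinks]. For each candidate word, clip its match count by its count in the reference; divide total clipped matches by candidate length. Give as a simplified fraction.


Reference word counts: {'and': 4, 'drinks': 1, 'mountain': 2, 'sleeps': 1, 'still': 2}
Checking each candidate word (with clipping):
  'already' -> not in reference -> no match (matches: 0)
  'still' -> in reference (ref count 2, used 1/2) -> match (matches: 1)
  'still' -> in reference (ref count 2, used 2/2) -> match (matches: 2)
  'mountain' -> in reference (ref count 2, used 1/2) -> match (matches: 3)
  'drinks' -> in reference (ref count 1, used 1/1) -> match (matches: 4)
Clipped matches: 4, Candidate length: 5
Precision = 4/5

4/5


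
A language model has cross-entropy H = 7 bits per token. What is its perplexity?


Perplexity formula: PP = 2^H
H = 7
PP = 2^7
Steps: 2^1 = 2, 2^2 = 4, 2^3 = 8, 2^4 = 16, 2^5 = 32, 2^6 = 64, 2^7 = 128
PP = 128

128


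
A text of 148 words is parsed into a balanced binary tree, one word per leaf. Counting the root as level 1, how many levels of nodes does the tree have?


In a balanced binary tree with n leaves the deepest leaf is ceil(log2(n)) edges below the root,
so counting node levels inclusive of root and leaves gives ceil(log2(n)) + 1 levels.
log2(148) = 7.2095
ceil(7.2095) = 8
levels = 8 + 1 = 9

9


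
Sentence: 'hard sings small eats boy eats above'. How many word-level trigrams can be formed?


Word trigrams from [7] words:
  Trigram 1: (hard sings small)
  Trigram 2: (sings small eats)
  Trigram 3: (small eats boy)
  Trigram 4: (eats boy eats)
  Trigram 5: (boy eats above)
Total word trigrams: 7 - 2 = 5

5


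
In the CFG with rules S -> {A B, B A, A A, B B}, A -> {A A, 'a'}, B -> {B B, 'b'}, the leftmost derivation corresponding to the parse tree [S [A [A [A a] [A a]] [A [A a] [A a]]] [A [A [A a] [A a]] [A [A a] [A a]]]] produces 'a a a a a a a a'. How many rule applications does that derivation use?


Every bracketed nonterminal node [X ...] in the tree is produced by exactly one rule application.
Reading the tree off as a leftmost derivation:
  Step 1: S  =>  A A   (applied S -> A A)
  Step 2: A A  =>  A A A   (applied A -> A A)
  Step 3: A A A  =>  A A A A   (applied A -> A A)
  Step 4: A A A A  =>  a A A A   (applied A -> a)
  Step 5: a A A A  =>  a a A A   (applied A -> a)
  Step 6: a a A A  =>  a a A A A   (applied A -> A A)
  Step 7: a a A A A  =>  a a a A A   (applied A -> a)
  Step 8: a a a A A  =>  a a a a A   (applied A -> a)
  Step 9: a a a a A  =>  a a a a A A   (applied A -> A A)
  Step 10: a a a a A A  =>  a a a a A A A   (applied A -> A A)
  Step 11: a a a a A A A  =>  a a a a a A A   (applied A -> a)
  Step 12: a a a a a A A  =>  a a a a a a A   (applied A -> a)
  Step 13: a a a a a a A  =>  a a a a a a A A   (applied A -> A A)
  Step 14: a a a a a a A A  =>  a a a a a a a A   (applied A -> a)
  Step 15: a a a a a a a A  =>  a a a a a a a a   (applied A -> a)
Final yield: a a a a a a a a
Total rewrite steps: 15

15


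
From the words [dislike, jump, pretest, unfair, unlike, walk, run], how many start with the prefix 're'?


Checking each word for prefix 're':
  'dislike' -> no (count: 0)
  'jump' -> no (count: 0)
  'pretest' -> no (count: 0)
  'unfair' -> no (count: 0)
  'unlike' -> no (count: 0)
  'walk' -> no (count: 0)
  'run' -> no (count: 0)
Total with prefix 're': 0

0


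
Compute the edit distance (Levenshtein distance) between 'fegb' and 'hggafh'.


Building DP table for s1='fegb' (len 4) and s2='hggafh' (len 6):
       h  g  g  a  f  h
    0  1  2  3  4  5  6
  f 1  1  2  3  4  4  5
  e 2  2  2  3  4  5  5
  g 3  3  2  2  3  4  5
  b 4  4  3  3  3  4  5
Edit distance = dp[4][6] = 5

5


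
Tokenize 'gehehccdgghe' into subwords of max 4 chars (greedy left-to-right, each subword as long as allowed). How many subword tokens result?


'gehehccdgghe' has 12 characters.
Chunking with max size 4:
  Chunk 1: 'gehe' (positions 0-3)
  Chunk 2: 'hccd' (positions 4-7)
  Chunk 3: 'gghe' (positions 8-11)
Total chunks: ceil(12 / 4) = 3

3


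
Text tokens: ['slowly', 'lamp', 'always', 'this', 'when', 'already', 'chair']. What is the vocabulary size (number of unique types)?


Listing all tokens and tracking unique types:
  Token 1: 'slowly' -> NEW (unique so far: 1)
  Token 2: 'lamp' -> NEW (unique so far: 2)
  Token 3: 'always' -> NEW (unique so far: 3)
  Token 4: 'this' -> NEW (unique so far: 4)
  Token 5: 'when' -> NEW (unique so far: 5)
  Token 6: 'already' -> NEW (unique so far: 6)
  Token 7: 'chair' -> NEW (unique so far: 7)
Unique types: ('already', 'always', 'chair', 'lamp', 'slowly', 'this', 'when')
Vocabulary size: 7

7


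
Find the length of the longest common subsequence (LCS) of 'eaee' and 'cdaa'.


DP table for LCS of 'eaee' and 'cdaa':
       c  d  a  a
    0  0  0  0  0
  e 0  0  0  0  0
  a 0  0  0  1  1
  e 0  0  0  1  1
  e 0  0  0  1  1
LCS: 'a'
LCS length = 1

1


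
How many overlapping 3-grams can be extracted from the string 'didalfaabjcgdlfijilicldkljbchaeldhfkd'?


String 'didalfaabjcgdlfijilicldkljbchaeldhfkd' has length L = 37.
Number of overlapping n-grams = L - n + 1
Substituting: 37 - 3 + 1 = 35

35


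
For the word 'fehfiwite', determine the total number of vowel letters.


Scanning each character of 'fehfiwite':
  Position 1: 'f' -> consonant (running count: 0)
  Position 2: 'e' -> vowel (running count: 1)
  Position 3: 'h' -> consonant (running count: 1)
  Position 4: 'f' -> consonant (running count: 1)
  Position 5: 'i' -> vowel (running count: 2)
  Position 6: 'w' -> consonant (running count: 2)
  Position 7: 'i' -> vowel (running count: 3)
  Position 8: 't' -> consonant (running count: 3)
  Position 9: 'e' -> vowel (running count: 4)
Total vowels: 4

4


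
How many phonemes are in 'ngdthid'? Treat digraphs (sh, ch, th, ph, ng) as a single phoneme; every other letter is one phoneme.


Parsing 'ngdthid' greedily, digraphs first:
  'ng' -> digraph (1 consonant phoneme) (phonemes so far: 1)
  'd' -> consonant phoneme (phonemes so far: 2)
  'th' -> digraph (1 consonant phoneme) (phonemes so far: 3)
  'i' -> vowel phoneme (phonemes so far: 4)
  'd' -> consonant phoneme (phonemes so far: 5)
Total phonemes: 5

5


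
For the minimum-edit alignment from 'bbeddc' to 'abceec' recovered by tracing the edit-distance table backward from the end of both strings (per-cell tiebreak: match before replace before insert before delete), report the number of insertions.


Edit distance = 4. Backtracking from cell (6, 6) with preference match > replace > insert > delete,
then listing the resulting alignment 'bbeddc' -> 'abceec' left to right:
  Step 1: replace b->a
  Step 2: keep 'b'
  Step 3: replace e->c
  Step 4: replace d->e
  Step 5: replace d->e
  Step 6: keep 'c'
Total insertions: 0

0
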